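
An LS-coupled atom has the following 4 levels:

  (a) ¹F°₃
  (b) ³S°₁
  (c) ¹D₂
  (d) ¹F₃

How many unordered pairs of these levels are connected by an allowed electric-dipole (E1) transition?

(a)–(b): forbidden (parity, ΔS, ΔL, ΔJ).
(a)–(c): allowed.
(a)–(d): allowed.
(b)–(c): forbidden (ΔS, ΔL).
(b)–(d): forbidden (ΔS, ΔL, ΔJ).
(c)–(d): forbidden (parity).
Allowed pairs: 2 of 6.

2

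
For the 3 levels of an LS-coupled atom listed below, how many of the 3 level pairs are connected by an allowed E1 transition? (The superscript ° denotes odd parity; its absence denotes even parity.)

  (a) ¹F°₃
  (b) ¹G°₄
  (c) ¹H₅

(a)–(b): forbidden (parity).
(a)–(c): forbidden (ΔL, ΔJ).
(b)–(c): allowed.
Allowed pairs: 1 of 3.

1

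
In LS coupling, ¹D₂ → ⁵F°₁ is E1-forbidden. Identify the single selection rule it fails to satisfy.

the ΔS = 0 rule

ΔJ = 0, ±1 (not J=0↔0): J: 2 → 1, ΔJ = -1 — ok.
ΔS = 0: S: 0 → 2 — fails.
ΔL = 0, ±1 (not L=0↔0): L: 2 → 3, ΔL = +1 — ok.
Parity must change: even → odd — ok.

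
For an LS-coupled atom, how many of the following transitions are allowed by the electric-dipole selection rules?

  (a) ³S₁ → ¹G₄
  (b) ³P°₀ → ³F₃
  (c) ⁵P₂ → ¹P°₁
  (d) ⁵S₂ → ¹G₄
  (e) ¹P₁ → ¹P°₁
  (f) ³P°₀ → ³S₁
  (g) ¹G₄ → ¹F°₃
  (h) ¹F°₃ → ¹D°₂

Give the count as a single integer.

3

(a) forbidden (parity, ΔS, ΔL, ΔJ fail)
(b) forbidden (ΔL, ΔJ fail)
(c) forbidden (ΔS fails)
(d) forbidden (parity, ΔS, ΔL, ΔJ fail)
(e) allowed
(f) allowed
(g) allowed
(h) forbidden (parity fails)
Total allowed: 3 of 8.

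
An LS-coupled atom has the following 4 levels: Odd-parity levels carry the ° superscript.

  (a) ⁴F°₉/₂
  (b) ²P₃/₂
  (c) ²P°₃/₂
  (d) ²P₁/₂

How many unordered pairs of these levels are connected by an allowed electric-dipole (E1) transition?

(a)–(b): forbidden (ΔS, ΔL, ΔJ).
(a)–(c): forbidden (parity, ΔS, ΔL, ΔJ).
(a)–(d): forbidden (ΔS, ΔL, ΔJ).
(b)–(c): allowed.
(b)–(d): forbidden (parity).
(c)–(d): allowed.
Allowed pairs: 2 of 6.

2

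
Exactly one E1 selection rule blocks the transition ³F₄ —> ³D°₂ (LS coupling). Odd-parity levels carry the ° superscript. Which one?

Initial level: S=1, L=3, J=4, parity even. Final level: S=1, L=2, J=2, parity odd.
Parity must change: even → odd — passes.
ΔJ = 0, ±1 (not J=0↔0): J: 4 → 2, ΔJ = -2 — fails.
ΔS = 0: S: 1 → 1 — passes.
ΔL = 0, ±1 (not L=0↔0): L: 3 → 2, ΔL = -1 — passes.

the ΔJ = 0, ±1 rule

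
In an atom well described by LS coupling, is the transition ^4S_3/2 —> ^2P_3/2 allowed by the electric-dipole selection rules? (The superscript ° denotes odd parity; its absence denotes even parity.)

forbidden

ΔS = 0: S: 3/2 → 1/2 — fails.
ΔJ = 0, ±1 (not J=0↔0): J: 3/2 → 3/2, ΔJ = +0 — passes.
ΔL = 0, ±1 (not L=0↔0): L: 0 → 1, ΔL = +1 — passes.
Parity must change: even → even — fails.
Rule(s) violated: parity, ΔS.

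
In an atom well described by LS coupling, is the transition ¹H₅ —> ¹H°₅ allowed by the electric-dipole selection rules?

allowed

ΔJ = 0, ±1 (not J=0↔0): J: 5 → 5, ΔJ = +0 — passes.
ΔS = 0: S: 0 → 0 — passes.
ΔL = 0, ±1 (not L=0↔0): L: 5 → 5, ΔL = +0 — passes.
Parity must change: even → odd — passes.
All four E1 rules are satisfied.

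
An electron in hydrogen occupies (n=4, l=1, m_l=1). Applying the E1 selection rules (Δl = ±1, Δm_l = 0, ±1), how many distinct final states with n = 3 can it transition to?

4

E1 requires Δl = ±1, so l_f ∈ {0, 2}; with 0 ≤ l_f ≤ n_f−1 = 2, the allowed l_f values are {0, 2}.
For l_f = 0: m_f ∈ {m_i−1, m_i, m_i+1} ∩ [−0, 0] = {0} → 1 state.
For l_f = 2: m_f ∈ {m_i−1, m_i, m_i+1} ∩ [−2, 2] = {0, 1, 2} → 3 states.
Total: 4.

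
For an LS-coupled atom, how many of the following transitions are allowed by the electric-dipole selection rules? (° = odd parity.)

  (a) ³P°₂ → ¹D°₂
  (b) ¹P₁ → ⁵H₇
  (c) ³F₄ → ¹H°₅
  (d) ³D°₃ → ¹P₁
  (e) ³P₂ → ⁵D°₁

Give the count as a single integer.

0

(a) forbidden (parity, ΔS fail)
(b) forbidden (parity, ΔS, ΔL, ΔJ fail)
(c) forbidden (ΔS, ΔL fail)
(d) forbidden (ΔS, ΔJ fail)
(e) forbidden (ΔS fails)
Total allowed: 0 of 5.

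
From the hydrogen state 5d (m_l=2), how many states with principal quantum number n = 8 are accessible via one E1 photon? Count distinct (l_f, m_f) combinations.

4

E1 requires Δl = ±1, so l_f ∈ {1, 3}; with 0 ≤ l_f ≤ n_f−1 = 7, the allowed l_f values are {1, 3}.
For l_f = 1: m_f ∈ {m_i−1, m_i, m_i+1} ∩ [−1, 1] = {1} → 1 state.
For l_f = 3: m_f ∈ {m_i−1, m_i, m_i+1} ∩ [−3, 3] = {1, 2, 3} → 3 states.
Total: 4.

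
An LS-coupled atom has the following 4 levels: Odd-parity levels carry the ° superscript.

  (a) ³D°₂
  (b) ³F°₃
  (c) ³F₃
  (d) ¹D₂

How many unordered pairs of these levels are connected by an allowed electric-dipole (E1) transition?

(a)–(b): forbidden (parity).
(a)–(c): allowed.
(a)–(d): forbidden (ΔS).
(b)–(c): allowed.
(b)–(d): forbidden (ΔS).
(c)–(d): forbidden (parity, ΔS).
Allowed pairs: 2 of 6.

2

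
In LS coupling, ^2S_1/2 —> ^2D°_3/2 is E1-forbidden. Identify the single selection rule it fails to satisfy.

the ΔL = 0, ±1 rule

Reading off the term symbols: S 1/2→1/2, L 0→2, J 1/2→3/2, parity even→odd.
ΔL = 0, ±1 (not L=0↔0): L: 0 → 2, ΔL = +2 — violated.
ΔS = 0: S: 1/2 → 1/2 — satisfied.
Parity must change: even → odd — satisfied.
ΔJ = 0, ±1 (not J=0↔0): J: 1/2 → 3/2, ΔJ = +1 — satisfied.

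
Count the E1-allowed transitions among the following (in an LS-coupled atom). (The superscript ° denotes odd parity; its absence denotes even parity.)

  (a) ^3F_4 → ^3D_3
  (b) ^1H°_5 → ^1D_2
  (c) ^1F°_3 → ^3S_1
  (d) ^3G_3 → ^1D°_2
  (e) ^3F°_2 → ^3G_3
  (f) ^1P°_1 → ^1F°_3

(a) forbidden (parity fails)
(b) forbidden (ΔL, ΔJ fail)
(c) forbidden (ΔS, ΔL, ΔJ fail)
(d) forbidden (ΔS, ΔL fail)
(e) allowed
(f) forbidden (parity, ΔL, ΔJ fail)
Total allowed: 1 of 6.

1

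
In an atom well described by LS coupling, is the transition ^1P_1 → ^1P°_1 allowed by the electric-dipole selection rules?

Parity must change: even → odd — satisfied.
ΔS = 0: S: 0 → 0 — satisfied.
ΔL = 0, ±1 (not L=0↔0): L: 1 → 1, ΔL = +0 — satisfied.
ΔJ = 0, ±1 (not J=0↔0): J: 1 → 1, ΔJ = +0 — satisfied.
All four E1 rules are satisfied.

allowed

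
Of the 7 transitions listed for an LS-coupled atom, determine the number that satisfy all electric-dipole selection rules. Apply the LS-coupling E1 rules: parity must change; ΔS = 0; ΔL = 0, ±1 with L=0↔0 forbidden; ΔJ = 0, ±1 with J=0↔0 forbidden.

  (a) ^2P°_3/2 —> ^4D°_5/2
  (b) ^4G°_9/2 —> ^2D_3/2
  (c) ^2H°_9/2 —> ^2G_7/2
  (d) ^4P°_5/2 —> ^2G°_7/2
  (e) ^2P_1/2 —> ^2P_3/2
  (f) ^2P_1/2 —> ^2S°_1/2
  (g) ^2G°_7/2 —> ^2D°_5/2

2

(a) forbidden (parity, ΔS fail)
(b) forbidden (ΔS, ΔL, ΔJ fail)
(c) allowed
(d) forbidden (parity, ΔS, ΔL fail)
(e) forbidden (parity fails)
(f) allowed
(g) forbidden (parity, ΔL fail)
Total allowed: 2 of 7.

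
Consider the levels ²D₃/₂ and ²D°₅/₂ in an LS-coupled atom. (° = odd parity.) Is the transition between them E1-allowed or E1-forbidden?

allowed

Reading off the term symbols: S 1/2→1/2, L 2→2, J 3/2→5/2, parity even→odd.
ΔS = 0: S: 1/2 → 1/2 — passes.
ΔL = 0, ±1 (not L=0↔0): L: 2 → 2, ΔL = +0 — passes.
ΔJ = 0, ±1 (not J=0↔0): J: 3/2 → 5/2, ΔJ = +1 — passes.
Parity must change: even → odd — passes.
All four E1 rules are satisfied.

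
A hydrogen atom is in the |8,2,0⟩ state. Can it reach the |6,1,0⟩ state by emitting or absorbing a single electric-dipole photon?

allowed

Δl = 1 − 2 = -1; the E1 rule Δl = ±1 is ok.
m_l: 0 → 0 (Δm_l = +0). |Δm_l| ≤ 1 ok.
All E1 selection rules are satisfied.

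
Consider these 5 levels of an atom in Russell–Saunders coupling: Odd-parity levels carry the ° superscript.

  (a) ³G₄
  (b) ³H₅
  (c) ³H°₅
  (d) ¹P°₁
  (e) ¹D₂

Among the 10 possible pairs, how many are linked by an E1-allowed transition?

3

(a)–(b): forbidden (parity).
(a)–(c): allowed.
(a)–(d): forbidden (ΔS, ΔL, ΔJ).
(a)–(e): forbidden (parity, ΔS, ΔL, ΔJ).
(b)–(c): allowed.
(b)–(d): forbidden (ΔS, ΔL, ΔJ).
(b)–(e): forbidden (parity, ΔS, ΔL, ΔJ).
(c)–(d): forbidden (parity, ΔS, ΔL, ΔJ).
(c)–(e): forbidden (ΔS, ΔL, ΔJ).
(d)–(e): allowed.
Allowed pairs: 3 of 10.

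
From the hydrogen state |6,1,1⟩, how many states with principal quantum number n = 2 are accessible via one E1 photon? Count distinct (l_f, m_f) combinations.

1

E1 requires Δl = ±1, so l_f ∈ {0, 2}; with 0 ≤ l_f ≤ n_f−1 = 1, the allowed l_f values are {0}.
For l_f = 0: m_f ∈ {m_i−1, m_i, m_i+1} ∩ [−0, 0] = {0} → 1 state.
Total: 1.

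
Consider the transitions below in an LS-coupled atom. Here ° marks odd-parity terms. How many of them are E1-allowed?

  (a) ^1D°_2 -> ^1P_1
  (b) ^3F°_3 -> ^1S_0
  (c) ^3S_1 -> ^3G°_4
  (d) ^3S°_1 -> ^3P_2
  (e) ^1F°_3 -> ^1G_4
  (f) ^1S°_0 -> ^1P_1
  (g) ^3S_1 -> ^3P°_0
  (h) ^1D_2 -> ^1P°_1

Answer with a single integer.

(a) allowed
(b) forbidden (ΔS, ΔL, ΔJ fail)
(c) forbidden (ΔL, ΔJ fail)
(d) allowed
(e) allowed
(f) allowed
(g) allowed
(h) allowed
Total allowed: 6 of 8.

6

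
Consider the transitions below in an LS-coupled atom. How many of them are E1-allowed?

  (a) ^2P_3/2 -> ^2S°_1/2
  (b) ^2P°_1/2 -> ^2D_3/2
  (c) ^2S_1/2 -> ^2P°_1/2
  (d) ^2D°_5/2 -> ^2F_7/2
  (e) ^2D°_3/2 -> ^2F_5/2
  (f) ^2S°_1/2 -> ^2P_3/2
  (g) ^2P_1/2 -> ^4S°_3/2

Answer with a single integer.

6

(a) allowed
(b) allowed
(c) allowed
(d) allowed
(e) allowed
(f) allowed
(g) forbidden (ΔS fails)
Total allowed: 6 of 7.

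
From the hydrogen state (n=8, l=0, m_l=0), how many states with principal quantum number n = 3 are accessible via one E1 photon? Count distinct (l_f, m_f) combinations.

E1 requires Δl = ±1, so l_f ∈ {-1, 1}; with 0 ≤ l_f ≤ n_f−1 = 2, the allowed l_f values are {1}.
For l_f = 1: m_f ∈ {m_i−1, m_i, m_i+1} ∩ [−1, 1] = {-1, 0, 1} → 3 states.
Total: 3.

3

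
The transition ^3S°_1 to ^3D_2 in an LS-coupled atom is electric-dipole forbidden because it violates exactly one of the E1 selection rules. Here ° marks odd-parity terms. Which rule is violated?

the ΔL = 0, ±1 rule

ΔS = 0: S: 1 → 1 — passes.
Parity must change: odd → even — passes.
ΔL = 0, ±1 (not L=0↔0): L: 0 → 2, ΔL = +2 — fails.
ΔJ = 0, ±1 (not J=0↔0): J: 1 → 2, ΔJ = +1 — passes.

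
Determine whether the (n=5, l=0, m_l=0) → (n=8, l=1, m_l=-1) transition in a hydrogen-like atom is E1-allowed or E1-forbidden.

Initial l = 0, final l = 1, so Δl = +1. E1 requires Δl = ±1: satisfied.
Δm_l = -1 − (0) = -1. E1 requires Δm_l = 0, ±1: satisfied.
All E1 selection rules are satisfied.

allowed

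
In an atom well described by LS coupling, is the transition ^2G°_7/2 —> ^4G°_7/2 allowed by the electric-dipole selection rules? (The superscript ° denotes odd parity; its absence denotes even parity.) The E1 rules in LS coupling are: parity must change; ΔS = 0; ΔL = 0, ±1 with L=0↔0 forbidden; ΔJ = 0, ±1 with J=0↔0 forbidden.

Initial level: S=1/2, L=4, J=7/2, parity odd. Final level: S=3/2, L=4, J=7/2, parity odd.
Parity must change: odd → odd — fails.
ΔS = 0: S: 1/2 → 3/2 — fails.
ΔL = 0, ±1 (not L=0↔0): L: 4 → 4, ΔL = +0 — ok.
ΔJ = 0, ±1 (not J=0↔0): J: 7/2 → 7/2, ΔJ = +0 — ok.
Rule(s) violated: parity, ΔS.

forbidden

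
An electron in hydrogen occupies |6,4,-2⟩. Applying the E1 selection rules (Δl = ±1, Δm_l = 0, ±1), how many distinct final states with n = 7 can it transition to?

6

E1 requires Δl = ±1, so l_f ∈ {3, 5}; with 0 ≤ l_f ≤ n_f−1 = 6, the allowed l_f values are {3, 5}.
For l_f = 3: m_f ∈ {m_i−1, m_i, m_i+1} ∩ [−3, 3] = {-3, -2, -1} → 3 states.
For l_f = 5: m_f ∈ {m_i−1, m_i, m_i+1} ∩ [−5, 5] = {-3, -2, -1} → 3 states.
Total: 6.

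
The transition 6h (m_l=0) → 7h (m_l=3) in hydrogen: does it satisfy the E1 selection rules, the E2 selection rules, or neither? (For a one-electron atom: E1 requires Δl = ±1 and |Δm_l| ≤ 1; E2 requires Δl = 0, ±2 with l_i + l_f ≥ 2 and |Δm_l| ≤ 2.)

neither

Δl = 5 − 5 = +0; l_i + l_f = 10.
Δm_l = +3.
E1 (Δl = ±1, |Δm_l| ≤ 1): not satisfied.
E2 (Δl = 0,±2, l_i+l_f ≥ 2, |Δm_l| ≤ 2): not satisfied.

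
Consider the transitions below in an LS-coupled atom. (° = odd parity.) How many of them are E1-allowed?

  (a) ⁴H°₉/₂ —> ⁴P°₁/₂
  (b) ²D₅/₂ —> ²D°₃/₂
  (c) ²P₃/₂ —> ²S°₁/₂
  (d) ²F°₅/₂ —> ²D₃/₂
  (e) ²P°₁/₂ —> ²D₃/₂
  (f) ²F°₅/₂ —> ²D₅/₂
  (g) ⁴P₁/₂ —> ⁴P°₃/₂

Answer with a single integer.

6

(a) forbidden (parity, ΔL, ΔJ fail)
(b) allowed
(c) allowed
(d) allowed
(e) allowed
(f) allowed
(g) allowed
Total allowed: 6 of 7.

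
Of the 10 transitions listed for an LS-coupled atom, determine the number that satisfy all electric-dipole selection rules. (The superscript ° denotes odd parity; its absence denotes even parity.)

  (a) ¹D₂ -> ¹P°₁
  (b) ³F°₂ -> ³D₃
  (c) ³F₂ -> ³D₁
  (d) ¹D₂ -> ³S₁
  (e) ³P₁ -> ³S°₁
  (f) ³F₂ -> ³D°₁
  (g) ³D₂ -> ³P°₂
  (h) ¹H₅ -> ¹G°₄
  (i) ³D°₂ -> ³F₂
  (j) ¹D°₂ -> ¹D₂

(a) allowed
(b) allowed
(c) forbidden (parity fails)
(d) forbidden (parity, ΔS, ΔL fail)
(e) allowed
(f) allowed
(g) allowed
(h) allowed
(i) allowed
(j) allowed
Total allowed: 8 of 10.

8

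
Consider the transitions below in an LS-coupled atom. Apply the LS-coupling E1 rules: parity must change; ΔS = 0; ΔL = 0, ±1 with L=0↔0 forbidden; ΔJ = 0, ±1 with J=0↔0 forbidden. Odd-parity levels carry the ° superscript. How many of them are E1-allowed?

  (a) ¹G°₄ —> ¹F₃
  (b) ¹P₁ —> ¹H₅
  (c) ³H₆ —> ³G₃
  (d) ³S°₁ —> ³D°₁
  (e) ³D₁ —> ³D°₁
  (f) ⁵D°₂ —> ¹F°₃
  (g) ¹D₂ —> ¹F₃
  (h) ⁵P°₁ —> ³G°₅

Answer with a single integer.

2

(a) allowed
(b) forbidden (parity, ΔL, ΔJ fail)
(c) forbidden (parity, ΔJ fail)
(d) forbidden (parity, ΔL fail)
(e) allowed
(f) forbidden (parity, ΔS fail)
(g) forbidden (parity fails)
(h) forbidden (parity, ΔS, ΔL, ΔJ fail)
Total allowed: 2 of 8.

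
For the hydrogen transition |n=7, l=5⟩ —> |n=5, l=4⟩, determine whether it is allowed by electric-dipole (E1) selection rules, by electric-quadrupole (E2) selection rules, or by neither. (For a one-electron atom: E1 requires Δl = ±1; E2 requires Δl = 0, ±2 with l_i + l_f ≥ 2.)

Δl = 4 − 5 = -1; l_i + l_f = 9.
E1 (Δl = ±1): satisfied.
E2 (Δl = 0,±2, l_i+l_f ≥ 2): not satisfied.

E1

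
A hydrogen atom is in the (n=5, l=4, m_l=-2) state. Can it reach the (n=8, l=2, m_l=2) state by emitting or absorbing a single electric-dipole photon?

Initial l = 4, final l = 2, so Δl = -2. E1 requires Δl = ±1: violated.
Δm_l = 2 − (-2) = +4. E1 requires Δm_l = 0, ±1: violated.
The transition is electric-dipole forbidden.

forbidden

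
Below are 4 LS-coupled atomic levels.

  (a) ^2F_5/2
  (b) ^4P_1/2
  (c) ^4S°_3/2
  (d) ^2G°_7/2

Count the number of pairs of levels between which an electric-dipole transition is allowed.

2

(a)–(b): forbidden (parity, ΔS, ΔL, ΔJ).
(a)–(c): forbidden (ΔS, ΔL).
(a)–(d): allowed.
(b)–(c): allowed.
(b)–(d): forbidden (ΔS, ΔL, ΔJ).
(c)–(d): forbidden (parity, ΔS, ΔL, ΔJ).
Allowed pairs: 2 of 6.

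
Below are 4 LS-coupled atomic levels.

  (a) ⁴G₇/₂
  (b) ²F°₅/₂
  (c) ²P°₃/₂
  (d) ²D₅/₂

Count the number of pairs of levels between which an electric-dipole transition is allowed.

2

(a)–(b): forbidden (ΔS).
(a)–(c): forbidden (ΔS, ΔL, ΔJ).
(a)–(d): forbidden (parity, ΔS, ΔL).
(b)–(c): forbidden (parity, ΔL).
(b)–(d): allowed.
(c)–(d): allowed.
Allowed pairs: 2 of 6.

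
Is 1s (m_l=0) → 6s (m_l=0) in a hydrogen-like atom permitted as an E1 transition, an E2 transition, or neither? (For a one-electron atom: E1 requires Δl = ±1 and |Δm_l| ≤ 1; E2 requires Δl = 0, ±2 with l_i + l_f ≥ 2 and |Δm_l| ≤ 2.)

neither

Δl = 0 − 0 = +0; l_i + l_f = 0.
Δm_l = +0.
E1 (Δl = ±1, |Δm_l| ≤ 1): not satisfied.
E2 (Δl = 0,±2, l_i+l_f ≥ 2, |Δm_l| ≤ 2): not satisfied.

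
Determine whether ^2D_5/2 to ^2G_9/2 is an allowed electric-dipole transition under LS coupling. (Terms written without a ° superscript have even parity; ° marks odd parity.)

forbidden

Initial level: S=1/2, L=2, J=5/2, parity even. Final level: S=1/2, L=4, J=9/2, parity even.
Parity must change: even → even — fails.
ΔS = 0: S: 1/2 → 1/2 — ok.
ΔL = 0, ±1 (not L=0↔0): L: 2 → 4, ΔL = +2 — fails.
ΔJ = 0, ±1 (not J=0↔0): J: 5/2 → 9/2, ΔJ = +2 — fails.
Rule(s) violated: parity, ΔL, ΔJ.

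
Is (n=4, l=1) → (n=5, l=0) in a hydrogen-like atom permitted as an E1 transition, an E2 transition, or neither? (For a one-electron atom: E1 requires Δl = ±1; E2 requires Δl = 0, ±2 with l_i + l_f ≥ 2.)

E1

Δl = 0 − 1 = -1; l_i + l_f = 1.
E1 (Δl = ±1): satisfied.
E2 (Δl = 0,±2, l_i+l_f ≥ 2): not satisfied.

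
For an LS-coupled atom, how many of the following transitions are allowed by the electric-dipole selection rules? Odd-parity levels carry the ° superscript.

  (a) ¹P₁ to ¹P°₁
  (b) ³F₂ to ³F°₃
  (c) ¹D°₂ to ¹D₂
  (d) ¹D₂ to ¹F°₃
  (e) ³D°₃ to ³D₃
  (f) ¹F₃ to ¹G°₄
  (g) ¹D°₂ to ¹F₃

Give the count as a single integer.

(a) allowed
(b) allowed
(c) allowed
(d) allowed
(e) allowed
(f) allowed
(g) allowed
Total allowed: 7 of 7.

7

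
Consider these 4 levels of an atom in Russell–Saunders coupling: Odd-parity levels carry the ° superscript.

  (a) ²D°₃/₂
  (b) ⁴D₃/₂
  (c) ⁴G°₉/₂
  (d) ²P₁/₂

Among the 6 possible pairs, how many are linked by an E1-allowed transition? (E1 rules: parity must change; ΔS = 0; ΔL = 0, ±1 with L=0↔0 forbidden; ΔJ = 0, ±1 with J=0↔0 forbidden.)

1

(a)–(b): forbidden (ΔS).
(a)–(c): forbidden (parity, ΔS, ΔL, ΔJ).
(a)–(d): allowed.
(b)–(c): forbidden (ΔL, ΔJ).
(b)–(d): forbidden (parity, ΔS).
(c)–(d): forbidden (ΔS, ΔL, ΔJ).
Allowed pairs: 1 of 6.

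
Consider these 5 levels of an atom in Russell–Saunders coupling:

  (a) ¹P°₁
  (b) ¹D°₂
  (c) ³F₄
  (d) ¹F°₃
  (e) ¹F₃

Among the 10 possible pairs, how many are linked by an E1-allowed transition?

2

(a)–(b): forbidden (parity).
(a)–(c): forbidden (ΔS, ΔL, ΔJ).
(a)–(d): forbidden (parity, ΔL, ΔJ).
(a)–(e): forbidden (ΔL, ΔJ).
(b)–(c): forbidden (ΔS, ΔJ).
(b)–(d): forbidden (parity).
(b)–(e): allowed.
(c)–(d): forbidden (ΔS).
(c)–(e): forbidden (parity, ΔS).
(d)–(e): allowed.
Allowed pairs: 2 of 10.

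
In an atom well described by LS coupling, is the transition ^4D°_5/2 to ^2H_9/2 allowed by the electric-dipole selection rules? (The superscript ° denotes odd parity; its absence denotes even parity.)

Reading off the term symbols: S 3/2→1/2, L 2→5, J 5/2→9/2, parity odd→even.
ΔS = 0: S: 3/2 → 1/2 — fails.
ΔL = 0, ±1 (not L=0↔0): L: 2 → 5, ΔL = +3 — fails.
Parity must change: odd → even — passes.
ΔJ = 0, ±1 (not J=0↔0): J: 5/2 → 9/2, ΔJ = +2 — fails.
Rule(s) violated: ΔS, ΔL, ΔJ.

forbidden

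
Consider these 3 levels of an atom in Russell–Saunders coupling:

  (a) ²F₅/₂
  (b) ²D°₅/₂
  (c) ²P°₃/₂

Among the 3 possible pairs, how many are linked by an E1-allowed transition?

(a)–(b): allowed.
(a)–(c): forbidden (ΔL).
(b)–(c): forbidden (parity).
Allowed pairs: 1 of 3.

1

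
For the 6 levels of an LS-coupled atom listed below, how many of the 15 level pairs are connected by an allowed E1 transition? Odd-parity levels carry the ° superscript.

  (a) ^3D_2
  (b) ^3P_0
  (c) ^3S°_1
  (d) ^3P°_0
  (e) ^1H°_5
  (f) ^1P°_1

1

(a)–(b): forbidden (parity, ΔJ).
(a)–(c): forbidden (ΔL).
(a)–(d): forbidden (ΔJ).
(a)–(e): forbidden (ΔS, ΔL, ΔJ).
(a)–(f): forbidden (ΔS).
(b)–(c): allowed.
(b)–(d): forbidden (ΔJ).
(b)–(e): forbidden (ΔS, ΔL, ΔJ).
(b)–(f): forbidden (ΔS).
(c)–(d): forbidden (parity).
(c)–(e): forbidden (parity, ΔS, ΔL, ΔJ).
(c)–(f): forbidden (parity, ΔS).
(d)–(e): forbidden (parity, ΔS, ΔL, ΔJ).
(d)–(f): forbidden (parity, ΔS).
(e)–(f): forbidden (parity, ΔL, ΔJ).
Allowed pairs: 1 of 15.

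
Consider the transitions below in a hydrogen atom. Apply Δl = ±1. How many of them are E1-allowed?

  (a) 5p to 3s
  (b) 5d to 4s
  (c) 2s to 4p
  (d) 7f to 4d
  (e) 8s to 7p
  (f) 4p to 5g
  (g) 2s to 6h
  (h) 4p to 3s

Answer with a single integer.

(a) allowed
(b) forbidden — Δl = -2 (E1 requires Δl = ±1)
(c) allowed
(d) allowed
(e) allowed
(f) forbidden — Δl = +3 (E1 requires Δl = ±1)
(g) forbidden — Δl = +5 (E1 requires Δl = ±1)
(h) allowed
Total allowed: 5 of 8.

5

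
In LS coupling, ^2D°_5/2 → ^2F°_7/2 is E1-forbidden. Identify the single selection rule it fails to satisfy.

parity

Reading off the term symbols: S 1/2→1/2, L 2→3, J 5/2→7/2, parity odd→odd.
ΔS = 0: S: 1/2 → 1/2 — passes.
ΔL = 0, ±1 (not L=0↔0): L: 2 → 3, ΔL = +1 — passes.
Parity must change: odd → odd — fails.
ΔJ = 0, ±1 (not J=0↔0): J: 5/2 → 7/2, ΔJ = +1 — passes.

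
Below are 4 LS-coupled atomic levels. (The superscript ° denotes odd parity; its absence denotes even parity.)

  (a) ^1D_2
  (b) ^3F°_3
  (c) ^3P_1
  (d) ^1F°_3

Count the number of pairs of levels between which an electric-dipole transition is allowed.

(a)–(b): forbidden (ΔS).
(a)–(c): forbidden (parity, ΔS).
(a)–(d): allowed.
(b)–(c): forbidden (ΔL, ΔJ).
(b)–(d): forbidden (parity, ΔS).
(c)–(d): forbidden (ΔS, ΔL, ΔJ).
Allowed pairs: 1 of 6.

1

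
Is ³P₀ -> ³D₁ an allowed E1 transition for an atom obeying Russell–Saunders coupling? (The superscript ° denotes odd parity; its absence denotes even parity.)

forbidden

Reading off the term symbols: S 1→1, L 1→2, J 0→1, parity even→even.
Parity must change: even → even — fails.
ΔS = 0: S: 1 → 1 — passes.
ΔL = 0, ±1 (not L=0↔0): L: 1 → 2, ΔL = +1 — passes.
ΔJ = 0, ±1 (not J=0↔0): J: 0 → 1, ΔJ = +1 — passes.
Rule(s) violated: parity.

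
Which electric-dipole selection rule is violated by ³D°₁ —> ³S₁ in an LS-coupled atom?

Initial level: S=1, L=2, J=1, parity odd. Final level: S=1, L=0, J=1, parity even.
Parity must change: odd → even — ok.
ΔS = 0: S: 1 → 1 — ok.
ΔL = 0, ±1 (not L=0↔0): L: 2 → 0, ΔL = -2 — fails.
ΔJ = 0, ±1 (not J=0↔0): J: 1 → 1, ΔJ = +0 — ok.

the ΔL = 0, ±1 rule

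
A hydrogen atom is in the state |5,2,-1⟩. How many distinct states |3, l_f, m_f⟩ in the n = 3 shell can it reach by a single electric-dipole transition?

E1 requires Δl = ±1, so l_f ∈ {1, 3}; with 0 ≤ l_f ≤ n_f−1 = 2, the allowed l_f values are {1}.
For l_f = 1: m_f ∈ {m_i−1, m_i, m_i+1} ∩ [−1, 1] = {-1, 0} → 2 states.
Total: 2.

2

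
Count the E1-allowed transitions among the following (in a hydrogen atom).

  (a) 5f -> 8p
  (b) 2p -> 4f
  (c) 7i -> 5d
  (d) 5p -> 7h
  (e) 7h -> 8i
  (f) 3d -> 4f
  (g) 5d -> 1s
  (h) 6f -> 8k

2

(a) forbidden — Δl = -2 (E1 requires Δl = ±1)
(b) forbidden — Δl = +2 (E1 requires Δl = ±1)
(c) forbidden — Δl = -4 (E1 requires Δl = ±1)
(d) forbidden — Δl = +4 (E1 requires Δl = ±1)
(e) allowed
(f) allowed
(g) forbidden — Δl = -2 (E1 requires Δl = ±1)
(h) forbidden — Δl = +4 (E1 requires Δl = ±1)
Total allowed: 2 of 8.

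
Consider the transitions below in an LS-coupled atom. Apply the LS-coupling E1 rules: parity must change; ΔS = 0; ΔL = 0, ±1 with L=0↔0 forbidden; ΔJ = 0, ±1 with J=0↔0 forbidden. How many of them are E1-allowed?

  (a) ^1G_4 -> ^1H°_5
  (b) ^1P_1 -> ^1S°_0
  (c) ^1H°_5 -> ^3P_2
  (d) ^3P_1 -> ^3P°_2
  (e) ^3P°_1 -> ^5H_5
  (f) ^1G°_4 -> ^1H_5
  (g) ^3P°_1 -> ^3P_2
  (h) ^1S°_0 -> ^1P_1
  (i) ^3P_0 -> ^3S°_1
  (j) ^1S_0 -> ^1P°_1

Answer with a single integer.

8

(a) allowed
(b) allowed
(c) forbidden (ΔS, ΔL, ΔJ fail)
(d) allowed
(e) forbidden (ΔS, ΔL, ΔJ fail)
(f) allowed
(g) allowed
(h) allowed
(i) allowed
(j) allowed
Total allowed: 8 of 10.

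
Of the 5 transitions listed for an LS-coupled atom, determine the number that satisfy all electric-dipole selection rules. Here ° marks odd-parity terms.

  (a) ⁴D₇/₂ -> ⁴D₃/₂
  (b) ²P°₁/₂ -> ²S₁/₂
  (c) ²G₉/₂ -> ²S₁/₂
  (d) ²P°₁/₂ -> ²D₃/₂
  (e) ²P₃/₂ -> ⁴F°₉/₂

2

(a) forbidden (parity, ΔJ fail)
(b) allowed
(c) forbidden (parity, ΔL, ΔJ fail)
(d) allowed
(e) forbidden (ΔS, ΔL, ΔJ fail)
Total allowed: 2 of 5.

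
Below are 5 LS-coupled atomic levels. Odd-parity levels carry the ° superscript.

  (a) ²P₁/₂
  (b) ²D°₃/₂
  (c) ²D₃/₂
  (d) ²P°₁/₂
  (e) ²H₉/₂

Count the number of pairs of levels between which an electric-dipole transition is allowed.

4

(a)–(b): allowed.
(a)–(c): forbidden (parity).
(a)–(d): allowed.
(a)–(e): forbidden (parity, ΔL, ΔJ).
(b)–(c): allowed.
(b)–(d): forbidden (parity).
(b)–(e): forbidden (ΔL, ΔJ).
(c)–(d): allowed.
(c)–(e): forbidden (parity, ΔL, ΔJ).
(d)–(e): forbidden (ΔL, ΔJ).
Allowed pairs: 4 of 10.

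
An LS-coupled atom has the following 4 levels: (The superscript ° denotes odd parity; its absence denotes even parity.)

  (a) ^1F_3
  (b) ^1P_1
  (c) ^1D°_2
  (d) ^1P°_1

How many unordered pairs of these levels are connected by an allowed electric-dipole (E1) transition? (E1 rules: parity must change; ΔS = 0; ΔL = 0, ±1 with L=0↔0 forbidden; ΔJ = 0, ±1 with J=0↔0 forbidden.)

(a)–(b): forbidden (parity, ΔL, ΔJ).
(a)–(c): allowed.
(a)–(d): forbidden (ΔL, ΔJ).
(b)–(c): allowed.
(b)–(d): allowed.
(c)–(d): forbidden (parity).
Allowed pairs: 3 of 6.

3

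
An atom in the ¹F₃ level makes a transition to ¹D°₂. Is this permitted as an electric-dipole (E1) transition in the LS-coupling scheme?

allowed

ΔS = 0: S: 0 → 0 — ok.
ΔL = 0, ±1 (not L=0↔0): L: 3 → 2, ΔL = -1 — ok.
Parity must change: even → odd — ok.
ΔJ = 0, ±1 (not J=0↔0): J: 3 → 2, ΔJ = -1 — ok.
All four E1 rules are satisfied.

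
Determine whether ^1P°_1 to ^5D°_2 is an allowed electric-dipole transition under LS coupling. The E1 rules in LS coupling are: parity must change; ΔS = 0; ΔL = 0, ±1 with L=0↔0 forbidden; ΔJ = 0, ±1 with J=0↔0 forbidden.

forbidden

ΔJ = 0, ±1 (not J=0↔0): J: 1 → 2, ΔJ = +1 — passes.
Parity must change: odd → odd — fails.
ΔL = 0, ±1 (not L=0↔0): L: 1 → 2, ΔL = +1 — passes.
ΔS = 0: S: 0 → 2 — fails.
Rule(s) violated: parity, ΔS.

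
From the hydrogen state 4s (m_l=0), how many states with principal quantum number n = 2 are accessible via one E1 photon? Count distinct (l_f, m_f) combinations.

E1 requires Δl = ±1, so l_f ∈ {-1, 1}; with 0 ≤ l_f ≤ n_f−1 = 1, the allowed l_f values are {1}.
For l_f = 1: m_f ∈ {m_i−1, m_i, m_i+1} ∩ [−1, 1] = {-1, 0, 1} → 3 states.
Total: 3.

3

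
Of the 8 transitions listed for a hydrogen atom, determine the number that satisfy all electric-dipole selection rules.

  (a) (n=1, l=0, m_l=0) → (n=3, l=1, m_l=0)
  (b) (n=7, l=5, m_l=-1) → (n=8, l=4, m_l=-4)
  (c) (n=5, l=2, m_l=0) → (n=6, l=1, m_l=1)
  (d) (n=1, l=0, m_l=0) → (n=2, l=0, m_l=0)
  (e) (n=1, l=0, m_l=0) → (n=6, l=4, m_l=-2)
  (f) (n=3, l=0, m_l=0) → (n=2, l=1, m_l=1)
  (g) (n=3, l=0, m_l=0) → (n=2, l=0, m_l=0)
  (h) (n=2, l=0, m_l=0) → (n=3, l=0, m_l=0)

(a) allowed
(b) forbidden — Δm_l = -3 (E1 requires Δm_l = 0, ±1)
(c) allowed
(d) forbidden — Δl = +0 (E1 requires Δl = ±1)
(e) forbidden — Δl = +4 (E1 requires Δl = ±1); Δm_l = -2 (E1 requires Δm_l = 0, ±1)
(f) allowed
(g) forbidden — Δl = +0 (E1 requires Δl = ±1)
(h) forbidden — Δl = +0 (E1 requires Δl = ±1)
Total allowed: 3 of 8.

3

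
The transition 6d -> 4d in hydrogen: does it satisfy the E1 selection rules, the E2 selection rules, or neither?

Δl = 2 − 2 = +0; l_i + l_f = 4.
E1 (Δl = ±1): not satisfied.
E2 (Δl = 0,±2, l_i+l_f ≥ 2): satisfied.

E2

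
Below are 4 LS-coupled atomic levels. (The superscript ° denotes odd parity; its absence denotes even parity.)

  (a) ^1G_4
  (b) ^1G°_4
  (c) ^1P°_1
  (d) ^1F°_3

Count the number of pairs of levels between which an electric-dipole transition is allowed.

(a)–(b): allowed.
(a)–(c): forbidden (ΔL, ΔJ).
(a)–(d): allowed.
(b)–(c): forbidden (parity, ΔL, ΔJ).
(b)–(d): forbidden (parity).
(c)–(d): forbidden (parity, ΔL, ΔJ).
Allowed pairs: 2 of 6.

2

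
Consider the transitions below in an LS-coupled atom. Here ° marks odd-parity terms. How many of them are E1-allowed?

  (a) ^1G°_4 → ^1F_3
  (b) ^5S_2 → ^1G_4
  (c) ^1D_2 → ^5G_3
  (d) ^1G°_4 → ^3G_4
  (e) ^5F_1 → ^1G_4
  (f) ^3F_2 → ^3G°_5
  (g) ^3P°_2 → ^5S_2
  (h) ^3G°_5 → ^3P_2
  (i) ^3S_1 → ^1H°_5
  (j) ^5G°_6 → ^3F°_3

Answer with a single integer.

1

(a) allowed
(b) forbidden (parity, ΔS, ΔL, ΔJ fail)
(c) forbidden (parity, ΔS, ΔL fail)
(d) forbidden (ΔS fails)
(e) forbidden (parity, ΔS, ΔJ fail)
(f) forbidden (ΔJ fails)
(g) forbidden (ΔS fails)
(h) forbidden (ΔL, ΔJ fail)
(i) forbidden (ΔS, ΔL, ΔJ fail)
(j) forbidden (parity, ΔS, ΔJ fail)
Total allowed: 1 of 10.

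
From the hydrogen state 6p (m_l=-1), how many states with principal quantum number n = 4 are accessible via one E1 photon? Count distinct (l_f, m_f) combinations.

E1 requires Δl = ±1, so l_f ∈ {0, 2}; with 0 ≤ l_f ≤ n_f−1 = 3, the allowed l_f values are {0, 2}.
For l_f = 0: m_f ∈ {m_i−1, m_i, m_i+1} ∩ [−0, 0] = {0} → 1 state.
For l_f = 2: m_f ∈ {m_i−1, m_i, m_i+1} ∩ [−2, 2] = {-2, -1, 0} → 3 states.
Total: 4.

4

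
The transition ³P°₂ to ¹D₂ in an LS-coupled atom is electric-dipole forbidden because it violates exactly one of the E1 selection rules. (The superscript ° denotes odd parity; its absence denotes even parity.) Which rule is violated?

Reading off the term symbols: S 1→0, L 1→2, J 2→2, parity odd→even.
ΔL = 0, ±1 (not L=0↔0): L: 1 → 2, ΔL = +1 — satisfied.
ΔS = 0: S: 1 → 0 — violated.
Parity must change: odd → even — satisfied.
ΔJ = 0, ±1 (not J=0↔0): J: 2 → 2, ΔJ = +0 — satisfied.

the ΔS = 0 rule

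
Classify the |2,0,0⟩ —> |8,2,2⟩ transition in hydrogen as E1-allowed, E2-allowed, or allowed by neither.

E2

Δl = 2 − 0 = +2; l_i + l_f = 2.
Δm_l = +2.
E1 (Δl = ±1, |Δm_l| ≤ 1): not satisfied.
E2 (Δl = 0,±2, l_i+l_f ≥ 2, |Δm_l| ≤ 2): satisfied.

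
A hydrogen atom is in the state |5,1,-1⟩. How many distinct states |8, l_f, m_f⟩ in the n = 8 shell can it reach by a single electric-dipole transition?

4

E1 requires Δl = ±1, so l_f ∈ {0, 2}; with 0 ≤ l_f ≤ n_f−1 = 7, the allowed l_f values are {0, 2}.
For l_f = 0: m_f ∈ {m_i−1, m_i, m_i+1} ∩ [−0, 0] = {0} → 1 state.
For l_f = 2: m_f ∈ {m_i−1, m_i, m_i+1} ∩ [−2, 2] = {-2, -1, 0} → 3 states.
Total: 4.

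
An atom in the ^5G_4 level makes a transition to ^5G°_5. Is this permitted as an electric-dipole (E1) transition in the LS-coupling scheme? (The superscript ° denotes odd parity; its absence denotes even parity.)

allowed

Parity must change: even → odd — ✓.
ΔS = 0: S: 2 → 2 — ✓.
ΔL = 0, ±1 (not L=0↔0): L: 4 → 4, ΔL = +0 — ✓.
ΔJ = 0, ±1 (not J=0↔0): J: 4 → 5, ΔJ = +1 — ✓.
All four E1 rules are satisfied.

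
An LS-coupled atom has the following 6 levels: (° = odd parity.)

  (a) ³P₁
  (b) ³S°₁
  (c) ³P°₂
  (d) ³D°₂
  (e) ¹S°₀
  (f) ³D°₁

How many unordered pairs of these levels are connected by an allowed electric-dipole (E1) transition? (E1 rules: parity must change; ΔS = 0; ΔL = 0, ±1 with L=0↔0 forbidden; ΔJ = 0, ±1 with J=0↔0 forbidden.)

4

(a)–(b): allowed.
(a)–(c): allowed.
(a)–(d): allowed.
(a)–(e): forbidden (ΔS).
(a)–(f): allowed.
(b)–(c): forbidden (parity).
(b)–(d): forbidden (parity, ΔL).
(b)–(e): forbidden (parity, ΔS, ΔL).
(b)–(f): forbidden (parity, ΔL).
(c)–(d): forbidden (parity).
(c)–(e): forbidden (parity, ΔS, ΔJ).
(c)–(f): forbidden (parity).
(d)–(e): forbidden (parity, ΔS, ΔL, ΔJ).
(d)–(f): forbidden (parity).
(e)–(f): forbidden (parity, ΔS, ΔL).
Allowed pairs: 4 of 15.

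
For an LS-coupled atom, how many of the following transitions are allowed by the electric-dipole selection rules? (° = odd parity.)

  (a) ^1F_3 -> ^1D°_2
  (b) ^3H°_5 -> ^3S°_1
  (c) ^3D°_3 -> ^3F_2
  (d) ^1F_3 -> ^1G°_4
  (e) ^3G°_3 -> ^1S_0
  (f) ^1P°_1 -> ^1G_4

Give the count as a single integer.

3

(a) allowed
(b) forbidden (parity, ΔL, ΔJ fail)
(c) allowed
(d) allowed
(e) forbidden (ΔS, ΔL, ΔJ fail)
(f) forbidden (ΔL, ΔJ fail)
Total allowed: 3 of 6.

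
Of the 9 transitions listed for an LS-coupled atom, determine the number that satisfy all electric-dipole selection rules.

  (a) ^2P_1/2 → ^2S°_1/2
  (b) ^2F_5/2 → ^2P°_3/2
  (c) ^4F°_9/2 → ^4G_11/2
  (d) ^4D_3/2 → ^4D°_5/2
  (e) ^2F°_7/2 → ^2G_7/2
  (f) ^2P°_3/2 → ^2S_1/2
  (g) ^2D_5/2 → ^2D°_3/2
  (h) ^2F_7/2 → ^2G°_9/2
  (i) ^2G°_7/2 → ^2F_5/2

(a) allowed
(b) forbidden (ΔL fails)
(c) allowed
(d) allowed
(e) allowed
(f) allowed
(g) allowed
(h) allowed
(i) allowed
Total allowed: 8 of 9.

8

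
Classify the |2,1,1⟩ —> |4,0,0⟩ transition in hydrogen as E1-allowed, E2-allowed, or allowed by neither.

Δl = 0 − 1 = -1; l_i + l_f = 1.
Δm_l = -1.
E1 (Δl = ±1, |Δm_l| ≤ 1): satisfied.
E2 (Δl = 0,±2, l_i+l_f ≥ 2, |Δm_l| ≤ 2): not satisfied.

E1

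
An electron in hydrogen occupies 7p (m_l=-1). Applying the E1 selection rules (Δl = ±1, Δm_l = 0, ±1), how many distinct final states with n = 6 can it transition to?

E1 requires Δl = ±1, so l_f ∈ {0, 2}; with 0 ≤ l_f ≤ n_f−1 = 5, the allowed l_f values are {0, 2}.
For l_f = 0: m_f ∈ {m_i−1, m_i, m_i+1} ∩ [−0, 0] = {0} → 1 state.
For l_f = 2: m_f ∈ {m_i−1, m_i, m_i+1} ∩ [−2, 2] = {-2, -1, 0} → 3 states.
Total: 4.

4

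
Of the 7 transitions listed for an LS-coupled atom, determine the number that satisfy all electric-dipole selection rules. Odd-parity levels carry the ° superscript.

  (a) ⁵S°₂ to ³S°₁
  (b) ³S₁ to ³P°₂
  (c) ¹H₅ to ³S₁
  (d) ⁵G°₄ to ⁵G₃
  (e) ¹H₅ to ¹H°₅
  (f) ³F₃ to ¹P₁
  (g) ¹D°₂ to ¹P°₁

(a) forbidden (parity, ΔS, ΔL fail)
(b) allowed
(c) forbidden (parity, ΔS, ΔL, ΔJ fail)
(d) allowed
(e) allowed
(f) forbidden (parity, ΔS, ΔL, ΔJ fail)
(g) forbidden (parity fails)
Total allowed: 3 of 7.

3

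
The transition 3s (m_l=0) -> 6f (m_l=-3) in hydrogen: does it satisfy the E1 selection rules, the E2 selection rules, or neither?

neither

Δl = 3 − 0 = +3; l_i + l_f = 3.
Δm_l = -3.
E1 (Δl = ±1, |Δm_l| ≤ 1): not satisfied.
E2 (Δl = 0,±2, l_i+l_f ≥ 2, |Δm_l| ≤ 2): not satisfied.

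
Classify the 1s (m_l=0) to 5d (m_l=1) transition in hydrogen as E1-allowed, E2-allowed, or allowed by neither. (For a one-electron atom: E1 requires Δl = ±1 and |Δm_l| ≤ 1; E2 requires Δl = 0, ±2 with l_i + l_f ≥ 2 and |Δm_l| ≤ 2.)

E2

Δl = 2 − 0 = +2; l_i + l_f = 2.
Δm_l = +1.
E1 (Δl = ±1, |Δm_l| ≤ 1): not satisfied.
E2 (Δl = 0,±2, l_i+l_f ≥ 2, |Δm_l| ≤ 2): satisfied.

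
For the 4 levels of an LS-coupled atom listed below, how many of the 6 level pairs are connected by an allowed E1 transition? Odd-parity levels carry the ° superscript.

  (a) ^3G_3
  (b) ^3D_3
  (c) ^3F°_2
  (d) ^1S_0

2

(a)–(b): forbidden (parity, ΔL).
(a)–(c): allowed.
(a)–(d): forbidden (parity, ΔS, ΔL, ΔJ).
(b)–(c): allowed.
(b)–(d): forbidden (parity, ΔS, ΔL, ΔJ).
(c)–(d): forbidden (ΔS, ΔL, ΔJ).
Allowed pairs: 2 of 6.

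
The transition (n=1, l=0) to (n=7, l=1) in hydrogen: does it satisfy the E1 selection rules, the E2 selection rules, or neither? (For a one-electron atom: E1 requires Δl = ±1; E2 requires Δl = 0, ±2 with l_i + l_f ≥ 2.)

Δl = 1 − 0 = +1; l_i + l_f = 1.
E1 (Δl = ±1): satisfied.
E2 (Δl = 0,±2, l_i+l_f ≥ 2): not satisfied.

E1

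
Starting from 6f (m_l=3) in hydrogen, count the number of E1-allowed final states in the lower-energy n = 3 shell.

E1 requires Δl = ±1, so l_f ∈ {2, 4}; with 0 ≤ l_f ≤ n_f−1 = 2, the allowed l_f values are {2}.
For l_f = 2: m_f ∈ {m_i−1, m_i, m_i+1} ∩ [−2, 2] = {2} → 1 state.
Total: 1.

1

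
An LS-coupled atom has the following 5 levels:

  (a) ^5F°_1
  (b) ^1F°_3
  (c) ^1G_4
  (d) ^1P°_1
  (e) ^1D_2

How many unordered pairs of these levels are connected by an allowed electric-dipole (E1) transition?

3

(a)–(b): forbidden (parity, ΔS, ΔJ).
(a)–(c): forbidden (ΔS, ΔJ).
(a)–(d): forbidden (parity, ΔS, ΔL).
(a)–(e): forbidden (ΔS).
(b)–(c): allowed.
(b)–(d): forbidden (parity, ΔL, ΔJ).
(b)–(e): allowed.
(c)–(d): forbidden (ΔL, ΔJ).
(c)–(e): forbidden (parity, ΔL, ΔJ).
(d)–(e): allowed.
Allowed pairs: 3 of 10.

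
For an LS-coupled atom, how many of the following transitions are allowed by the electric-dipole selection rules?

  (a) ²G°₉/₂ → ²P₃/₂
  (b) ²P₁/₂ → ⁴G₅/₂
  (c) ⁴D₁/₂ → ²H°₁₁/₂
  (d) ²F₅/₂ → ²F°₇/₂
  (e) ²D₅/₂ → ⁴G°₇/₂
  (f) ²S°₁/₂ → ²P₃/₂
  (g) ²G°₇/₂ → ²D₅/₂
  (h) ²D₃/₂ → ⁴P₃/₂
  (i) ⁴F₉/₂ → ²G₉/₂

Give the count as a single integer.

2

(a) forbidden (ΔL, ΔJ fail)
(b) forbidden (parity, ΔS, ΔL, ΔJ fail)
(c) forbidden (ΔS, ΔL, ΔJ fail)
(d) allowed
(e) forbidden (ΔS, ΔL fail)
(f) allowed
(g) forbidden (ΔL fails)
(h) forbidden (parity, ΔS fail)
(i) forbidden (parity, ΔS fail)
Total allowed: 2 of 9.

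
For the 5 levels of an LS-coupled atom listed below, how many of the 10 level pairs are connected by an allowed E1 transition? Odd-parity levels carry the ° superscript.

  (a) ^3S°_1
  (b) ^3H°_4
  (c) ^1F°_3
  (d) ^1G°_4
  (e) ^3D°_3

0

(a)–(b): forbidden (parity, ΔL, ΔJ).
(a)–(c): forbidden (parity, ΔS, ΔL, ΔJ).
(a)–(d): forbidden (parity, ΔS, ΔL, ΔJ).
(a)–(e): forbidden (parity, ΔL, ΔJ).
(b)–(c): forbidden (parity, ΔS, ΔL).
(b)–(d): forbidden (parity, ΔS).
(b)–(e): forbidden (parity, ΔL).
(c)–(d): forbidden (parity).
(c)–(e): forbidden (parity, ΔS).
(d)–(e): forbidden (parity, ΔS, ΔL).
Allowed pairs: 0 of 10.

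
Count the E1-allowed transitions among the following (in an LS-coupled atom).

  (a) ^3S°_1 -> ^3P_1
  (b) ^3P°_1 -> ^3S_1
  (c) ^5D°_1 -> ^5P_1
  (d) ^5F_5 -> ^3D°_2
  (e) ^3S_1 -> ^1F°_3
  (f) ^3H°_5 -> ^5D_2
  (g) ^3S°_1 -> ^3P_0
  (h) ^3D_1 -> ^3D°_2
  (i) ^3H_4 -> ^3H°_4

6

(a) allowed
(b) allowed
(c) allowed
(d) forbidden (ΔS, ΔJ fail)
(e) forbidden (ΔS, ΔL, ΔJ fail)
(f) forbidden (ΔS, ΔL, ΔJ fail)
(g) allowed
(h) allowed
(i) allowed
Total allowed: 6 of 9.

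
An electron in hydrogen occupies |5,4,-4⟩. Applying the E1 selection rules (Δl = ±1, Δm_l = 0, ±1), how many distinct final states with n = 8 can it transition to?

4

E1 requires Δl = ±1, so l_f ∈ {3, 5}; with 0 ≤ l_f ≤ n_f−1 = 7, the allowed l_f values are {3, 5}.
For l_f = 3: m_f ∈ {m_i−1, m_i, m_i+1} ∩ [−3, 3] = {-3} → 1 state.
For l_f = 5: m_f ∈ {m_i−1, m_i, m_i+1} ∩ [−5, 5] = {-5, -4, -3} → 3 states.
Total: 4.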